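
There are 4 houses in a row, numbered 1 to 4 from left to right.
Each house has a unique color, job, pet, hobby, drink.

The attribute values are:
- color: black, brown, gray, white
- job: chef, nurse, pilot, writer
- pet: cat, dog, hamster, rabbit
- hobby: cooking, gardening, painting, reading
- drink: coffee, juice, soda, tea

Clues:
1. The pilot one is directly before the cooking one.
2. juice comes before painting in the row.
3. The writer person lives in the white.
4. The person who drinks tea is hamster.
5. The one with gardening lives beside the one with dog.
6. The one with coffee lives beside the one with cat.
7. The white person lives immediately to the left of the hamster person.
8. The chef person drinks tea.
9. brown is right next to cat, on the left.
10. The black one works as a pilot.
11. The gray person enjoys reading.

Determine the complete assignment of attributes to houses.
Solution:

House | Color | Job | Pet | Hobby | Drink
-----------------------------------------
  1   | black | pilot | rabbit | gardening | juice
  2   | brown | nurse | dog | cooking | coffee
  3   | white | writer | cat | painting | soda
  4   | gray | chef | hamster | reading | tea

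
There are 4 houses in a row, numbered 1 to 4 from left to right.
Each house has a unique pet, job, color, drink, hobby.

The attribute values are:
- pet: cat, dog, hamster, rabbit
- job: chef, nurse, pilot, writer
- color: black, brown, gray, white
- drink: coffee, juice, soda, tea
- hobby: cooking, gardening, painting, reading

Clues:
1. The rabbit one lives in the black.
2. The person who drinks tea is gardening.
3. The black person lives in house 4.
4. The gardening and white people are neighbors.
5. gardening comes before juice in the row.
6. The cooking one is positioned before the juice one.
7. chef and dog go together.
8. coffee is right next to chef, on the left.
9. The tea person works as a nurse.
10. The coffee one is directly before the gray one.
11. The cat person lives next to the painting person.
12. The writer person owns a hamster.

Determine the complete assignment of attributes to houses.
Solution:

House | Pet | Job | Color | Drink | Hobby
-----------------------------------------
  1   | cat | nurse | brown | tea | gardening
  2   | hamster | writer | white | coffee | painting
  3   | dog | chef | gray | soda | cooking
  4   | rabbit | pilot | black | juice | reading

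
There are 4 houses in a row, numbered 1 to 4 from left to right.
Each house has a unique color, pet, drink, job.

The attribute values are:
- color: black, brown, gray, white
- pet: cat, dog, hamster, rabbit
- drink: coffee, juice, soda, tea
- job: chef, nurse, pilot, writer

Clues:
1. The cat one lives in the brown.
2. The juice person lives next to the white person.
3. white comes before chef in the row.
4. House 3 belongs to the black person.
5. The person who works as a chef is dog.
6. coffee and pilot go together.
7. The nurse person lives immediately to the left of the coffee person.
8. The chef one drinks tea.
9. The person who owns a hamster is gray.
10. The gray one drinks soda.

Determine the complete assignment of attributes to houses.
Solution:

House | Color | Pet | Drink | Job
---------------------------------
  1   | brown | cat | juice | nurse
  2   | white | rabbit | coffee | pilot
  3   | black | dog | tea | chef
  4   | gray | hamster | soda | writer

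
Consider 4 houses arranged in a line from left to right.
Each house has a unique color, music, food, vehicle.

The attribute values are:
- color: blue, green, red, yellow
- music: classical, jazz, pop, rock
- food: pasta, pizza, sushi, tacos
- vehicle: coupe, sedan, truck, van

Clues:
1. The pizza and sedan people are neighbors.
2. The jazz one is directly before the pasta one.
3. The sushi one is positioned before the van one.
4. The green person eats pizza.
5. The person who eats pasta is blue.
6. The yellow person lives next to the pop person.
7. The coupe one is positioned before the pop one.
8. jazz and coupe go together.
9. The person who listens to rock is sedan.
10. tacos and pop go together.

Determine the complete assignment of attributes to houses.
Solution:

House | Color | Music | Food | Vehicle
--------------------------------------
  1   | green | jazz | pizza | coupe
  2   | blue | rock | pasta | sedan
  3   | yellow | classical | sushi | truck
  4   | red | pop | tacos | van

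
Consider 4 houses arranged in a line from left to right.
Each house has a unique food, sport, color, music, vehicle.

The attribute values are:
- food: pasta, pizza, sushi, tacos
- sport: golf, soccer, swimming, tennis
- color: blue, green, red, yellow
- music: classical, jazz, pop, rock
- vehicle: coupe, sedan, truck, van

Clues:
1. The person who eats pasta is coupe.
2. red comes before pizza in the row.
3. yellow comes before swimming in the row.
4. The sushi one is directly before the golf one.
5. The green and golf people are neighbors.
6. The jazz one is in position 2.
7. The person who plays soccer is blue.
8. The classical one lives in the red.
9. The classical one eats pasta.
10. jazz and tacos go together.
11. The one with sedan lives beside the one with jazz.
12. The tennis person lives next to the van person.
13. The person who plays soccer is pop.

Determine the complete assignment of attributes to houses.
Solution:

House | Food | Sport | Color | Music | Vehicle
----------------------------------------------
  1   | sushi | tennis | green | rock | sedan
  2   | tacos | golf | yellow | jazz | van
  3   | pasta | swimming | red | classical | coupe
  4   | pizza | soccer | blue | pop | truck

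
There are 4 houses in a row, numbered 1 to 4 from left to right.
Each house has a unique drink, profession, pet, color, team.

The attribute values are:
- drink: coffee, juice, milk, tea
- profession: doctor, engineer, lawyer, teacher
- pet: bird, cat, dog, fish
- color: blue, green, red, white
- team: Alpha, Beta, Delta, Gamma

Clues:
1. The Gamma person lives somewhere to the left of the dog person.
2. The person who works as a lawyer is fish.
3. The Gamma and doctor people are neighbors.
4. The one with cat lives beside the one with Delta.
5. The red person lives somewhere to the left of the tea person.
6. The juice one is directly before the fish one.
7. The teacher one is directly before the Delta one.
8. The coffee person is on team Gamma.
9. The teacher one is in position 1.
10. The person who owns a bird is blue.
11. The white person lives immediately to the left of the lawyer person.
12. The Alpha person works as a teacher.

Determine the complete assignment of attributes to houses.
Solution:

House | Drink | Profession | Pet | Color | Team
-----------------------------------------------
  1   | juice | teacher | cat | white | Alpha
  2   | milk | lawyer | fish | red | Delta
  3   | coffee | engineer | bird | blue | Gamma
  4   | tea | doctor | dog | green | Beta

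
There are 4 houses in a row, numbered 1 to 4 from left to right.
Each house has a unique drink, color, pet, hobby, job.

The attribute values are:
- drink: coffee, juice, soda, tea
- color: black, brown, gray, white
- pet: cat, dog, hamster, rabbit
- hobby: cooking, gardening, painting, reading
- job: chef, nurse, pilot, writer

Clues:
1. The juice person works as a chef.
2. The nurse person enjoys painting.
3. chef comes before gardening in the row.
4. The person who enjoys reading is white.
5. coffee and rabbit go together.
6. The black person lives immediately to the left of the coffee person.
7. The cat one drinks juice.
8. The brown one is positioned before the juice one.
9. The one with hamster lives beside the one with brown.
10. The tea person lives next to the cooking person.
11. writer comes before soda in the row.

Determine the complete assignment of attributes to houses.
Solution:

House | Drink | Color | Pet | Hobby | Job
-----------------------------------------
  1   | tea | black | hamster | painting | nurse
  2   | coffee | brown | rabbit | cooking | writer
  3   | juice | white | cat | reading | chef
  4   | soda | gray | dog | gardening | pilot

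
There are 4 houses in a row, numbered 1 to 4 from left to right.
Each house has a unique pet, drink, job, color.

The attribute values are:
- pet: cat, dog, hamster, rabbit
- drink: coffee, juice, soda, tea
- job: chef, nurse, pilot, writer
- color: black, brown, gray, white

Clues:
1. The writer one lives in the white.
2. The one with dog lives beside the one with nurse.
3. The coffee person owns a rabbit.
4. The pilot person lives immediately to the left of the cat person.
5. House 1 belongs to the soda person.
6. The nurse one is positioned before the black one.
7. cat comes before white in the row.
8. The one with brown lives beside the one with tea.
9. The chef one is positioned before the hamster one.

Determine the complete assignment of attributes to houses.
Solution:

House | Pet | Drink | Job | Color
---------------------------------
  1   | dog | soda | pilot | brown
  2   | cat | tea | nurse | gray
  3   | rabbit | coffee | chef | black
  4   | hamster | juice | writer | white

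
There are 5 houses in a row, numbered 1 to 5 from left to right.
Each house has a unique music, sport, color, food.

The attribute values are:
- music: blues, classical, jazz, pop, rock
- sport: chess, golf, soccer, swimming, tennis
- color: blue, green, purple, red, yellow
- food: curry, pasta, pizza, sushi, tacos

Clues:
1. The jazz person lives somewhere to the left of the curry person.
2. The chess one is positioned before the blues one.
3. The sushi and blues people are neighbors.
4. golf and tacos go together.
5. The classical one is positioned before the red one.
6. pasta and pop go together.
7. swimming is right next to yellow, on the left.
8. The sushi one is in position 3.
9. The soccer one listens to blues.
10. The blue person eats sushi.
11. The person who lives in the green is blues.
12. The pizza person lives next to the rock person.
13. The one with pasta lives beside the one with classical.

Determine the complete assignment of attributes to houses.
Solution:

House | Music | Sport | Color | Food
------------------------------------
  1   | pop | swimming | purple | pasta
  2   | classical | golf | yellow | tacos
  3   | jazz | chess | blue | sushi
  4   | blues | soccer | green | pizza
  5   | rock | tennis | red | curry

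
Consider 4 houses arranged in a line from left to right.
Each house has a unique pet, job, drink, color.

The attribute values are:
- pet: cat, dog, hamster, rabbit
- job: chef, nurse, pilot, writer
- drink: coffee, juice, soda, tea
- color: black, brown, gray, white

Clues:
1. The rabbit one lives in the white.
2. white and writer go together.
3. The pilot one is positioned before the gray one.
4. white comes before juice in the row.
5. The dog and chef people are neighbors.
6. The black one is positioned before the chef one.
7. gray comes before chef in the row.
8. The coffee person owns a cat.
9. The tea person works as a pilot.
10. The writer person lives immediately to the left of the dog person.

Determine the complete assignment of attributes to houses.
Solution:

House | Pet | Job | Drink | Color
---------------------------------
  1   | hamster | pilot | tea | black
  2   | rabbit | writer | soda | white
  3   | dog | nurse | juice | gray
  4   | cat | chef | coffee | brown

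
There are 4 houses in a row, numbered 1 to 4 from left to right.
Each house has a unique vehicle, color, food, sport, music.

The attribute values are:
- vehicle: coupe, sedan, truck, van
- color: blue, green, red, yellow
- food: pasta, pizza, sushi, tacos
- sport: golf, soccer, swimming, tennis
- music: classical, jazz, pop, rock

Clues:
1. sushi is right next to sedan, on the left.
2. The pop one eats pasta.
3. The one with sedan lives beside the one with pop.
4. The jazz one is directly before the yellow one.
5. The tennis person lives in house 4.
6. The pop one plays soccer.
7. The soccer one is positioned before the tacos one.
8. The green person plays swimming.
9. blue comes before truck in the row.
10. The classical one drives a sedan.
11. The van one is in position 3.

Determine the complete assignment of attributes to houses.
Solution:

House | Vehicle | Color | Food | Sport | Music
----------------------------------------------
  1   | coupe | green | sushi | swimming | jazz
  2   | sedan | yellow | pizza | golf | classical
  3   | van | blue | pasta | soccer | pop
  4   | truck | red | tacos | tennis | rock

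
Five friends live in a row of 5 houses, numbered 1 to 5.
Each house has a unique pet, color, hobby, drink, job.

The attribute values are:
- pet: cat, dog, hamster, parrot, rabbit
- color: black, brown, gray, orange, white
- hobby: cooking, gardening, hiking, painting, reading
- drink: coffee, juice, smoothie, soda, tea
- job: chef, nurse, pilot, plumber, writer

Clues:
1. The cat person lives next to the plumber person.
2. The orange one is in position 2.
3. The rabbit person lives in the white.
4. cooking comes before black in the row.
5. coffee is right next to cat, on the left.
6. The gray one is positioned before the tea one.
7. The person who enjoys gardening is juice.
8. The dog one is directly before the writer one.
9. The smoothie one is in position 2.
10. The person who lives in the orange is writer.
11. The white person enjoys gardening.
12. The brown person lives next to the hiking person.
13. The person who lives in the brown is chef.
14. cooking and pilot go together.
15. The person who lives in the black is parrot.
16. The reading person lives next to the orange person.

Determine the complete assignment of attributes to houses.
Solution:

House | Pet | Color | Hobby | Drink | Job
-----------------------------------------
  1   | dog | brown | reading | coffee | chef
  2   | cat | orange | hiking | smoothie | writer
  3   | rabbit | white | gardening | juice | plumber
  4   | hamster | gray | cooking | soda | pilot
  5   | parrot | black | painting | tea | nurse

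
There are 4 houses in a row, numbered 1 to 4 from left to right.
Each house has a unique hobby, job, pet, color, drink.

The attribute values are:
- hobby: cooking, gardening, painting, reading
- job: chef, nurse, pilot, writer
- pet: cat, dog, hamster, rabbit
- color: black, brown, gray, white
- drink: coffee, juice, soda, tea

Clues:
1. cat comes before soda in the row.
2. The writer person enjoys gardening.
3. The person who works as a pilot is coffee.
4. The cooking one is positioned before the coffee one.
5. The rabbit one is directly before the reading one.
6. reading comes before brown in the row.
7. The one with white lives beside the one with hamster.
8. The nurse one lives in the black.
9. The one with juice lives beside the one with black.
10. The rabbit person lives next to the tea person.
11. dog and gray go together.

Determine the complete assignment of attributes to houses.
Solution:

House | Hobby | Job | Pet | Color | Drink
-----------------------------------------
  1   | cooking | chef | rabbit | white | juice
  2   | reading | nurse | hamster | black | tea
  3   | painting | pilot | cat | brown | coffee
  4   | gardening | writer | dog | gray | soda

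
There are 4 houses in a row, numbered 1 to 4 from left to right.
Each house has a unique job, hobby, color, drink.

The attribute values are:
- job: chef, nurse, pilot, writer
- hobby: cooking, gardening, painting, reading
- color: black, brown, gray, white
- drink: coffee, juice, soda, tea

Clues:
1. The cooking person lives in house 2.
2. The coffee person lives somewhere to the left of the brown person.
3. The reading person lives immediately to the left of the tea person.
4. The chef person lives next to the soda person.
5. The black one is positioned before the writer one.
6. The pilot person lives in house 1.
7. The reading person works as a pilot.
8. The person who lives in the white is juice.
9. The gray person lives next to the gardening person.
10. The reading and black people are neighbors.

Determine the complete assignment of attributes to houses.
Solution:

House | Job | Hobby | Color | Drink
-----------------------------------
  1   | pilot | reading | white | juice
  2   | nurse | cooking | black | tea
  3   | chef | painting | gray | coffee
  4   | writer | gardening | brown | soda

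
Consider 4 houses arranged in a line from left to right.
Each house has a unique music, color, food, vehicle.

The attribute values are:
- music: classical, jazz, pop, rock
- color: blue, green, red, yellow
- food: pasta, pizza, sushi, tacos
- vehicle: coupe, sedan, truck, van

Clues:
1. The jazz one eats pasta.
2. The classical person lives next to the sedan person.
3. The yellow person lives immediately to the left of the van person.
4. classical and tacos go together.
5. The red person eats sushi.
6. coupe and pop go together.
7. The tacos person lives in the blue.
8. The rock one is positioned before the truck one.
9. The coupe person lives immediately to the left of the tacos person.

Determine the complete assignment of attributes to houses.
Solution:

House | Music | Color | Food | Vehicle
--------------------------------------
  1   | pop | yellow | pizza | coupe
  2   | classical | blue | tacos | van
  3   | rock | red | sushi | sedan
  4   | jazz | green | pasta | truck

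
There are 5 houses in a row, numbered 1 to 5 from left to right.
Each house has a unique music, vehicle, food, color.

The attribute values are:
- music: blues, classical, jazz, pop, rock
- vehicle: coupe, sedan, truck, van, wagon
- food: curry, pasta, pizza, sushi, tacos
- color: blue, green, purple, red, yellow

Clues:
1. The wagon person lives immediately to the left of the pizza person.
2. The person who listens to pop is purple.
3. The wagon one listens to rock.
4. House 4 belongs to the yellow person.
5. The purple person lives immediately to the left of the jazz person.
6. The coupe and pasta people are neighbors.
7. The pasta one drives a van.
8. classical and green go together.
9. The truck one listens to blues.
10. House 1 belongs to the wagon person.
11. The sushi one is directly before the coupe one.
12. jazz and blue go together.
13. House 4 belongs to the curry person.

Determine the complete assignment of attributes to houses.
Solution:

House | Music | Vehicle | Food | Color
--------------------------------------
  1   | rock | wagon | sushi | red
  2   | pop | coupe | pizza | purple
  3   | jazz | van | pasta | blue
  4   | blues | truck | curry | yellow
  5   | classical | sedan | tacos | green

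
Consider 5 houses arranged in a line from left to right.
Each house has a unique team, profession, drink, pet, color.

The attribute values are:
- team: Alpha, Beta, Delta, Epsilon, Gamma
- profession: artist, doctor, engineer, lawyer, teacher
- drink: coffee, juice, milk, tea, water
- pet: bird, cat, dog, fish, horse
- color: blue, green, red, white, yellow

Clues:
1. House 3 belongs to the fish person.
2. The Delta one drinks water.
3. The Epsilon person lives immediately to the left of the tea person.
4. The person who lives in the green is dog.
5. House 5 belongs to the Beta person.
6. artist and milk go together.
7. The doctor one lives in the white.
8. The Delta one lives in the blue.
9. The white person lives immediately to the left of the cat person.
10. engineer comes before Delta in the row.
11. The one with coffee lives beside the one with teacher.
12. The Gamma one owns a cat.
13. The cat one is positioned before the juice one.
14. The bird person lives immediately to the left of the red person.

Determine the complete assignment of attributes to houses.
Solution:

House | Team | Profession | Drink | Pet | Color
-----------------------------------------------
  1   | Epsilon | doctor | coffee | bird | white
  2   | Gamma | teacher | tea | cat | red
  3   | Alpha | engineer | juice | fish | yellow
  4   | Delta | lawyer | water | horse | blue
  5   | Beta | artist | milk | dog | green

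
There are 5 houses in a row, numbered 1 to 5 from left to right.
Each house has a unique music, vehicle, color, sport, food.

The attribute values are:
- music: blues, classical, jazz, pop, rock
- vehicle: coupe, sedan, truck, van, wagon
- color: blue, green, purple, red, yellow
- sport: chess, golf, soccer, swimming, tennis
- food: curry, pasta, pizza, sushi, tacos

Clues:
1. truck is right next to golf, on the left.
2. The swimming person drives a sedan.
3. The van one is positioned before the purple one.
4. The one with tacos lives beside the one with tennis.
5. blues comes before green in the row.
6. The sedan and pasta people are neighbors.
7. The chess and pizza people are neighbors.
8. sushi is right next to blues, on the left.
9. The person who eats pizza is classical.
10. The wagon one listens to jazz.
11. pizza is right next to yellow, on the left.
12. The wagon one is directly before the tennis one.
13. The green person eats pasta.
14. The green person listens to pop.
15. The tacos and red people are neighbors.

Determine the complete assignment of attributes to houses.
Solution:

House | Music | Vehicle | Color | Sport | Food
----------------------------------------------
  1   | jazz | wagon | blue | chess | tacos
  2   | classical | truck | red | tennis | pizza
  3   | rock | van | yellow | golf | sushi
  4   | blues | sedan | purple | swimming | curry
  5   | pop | coupe | green | soccer | pasta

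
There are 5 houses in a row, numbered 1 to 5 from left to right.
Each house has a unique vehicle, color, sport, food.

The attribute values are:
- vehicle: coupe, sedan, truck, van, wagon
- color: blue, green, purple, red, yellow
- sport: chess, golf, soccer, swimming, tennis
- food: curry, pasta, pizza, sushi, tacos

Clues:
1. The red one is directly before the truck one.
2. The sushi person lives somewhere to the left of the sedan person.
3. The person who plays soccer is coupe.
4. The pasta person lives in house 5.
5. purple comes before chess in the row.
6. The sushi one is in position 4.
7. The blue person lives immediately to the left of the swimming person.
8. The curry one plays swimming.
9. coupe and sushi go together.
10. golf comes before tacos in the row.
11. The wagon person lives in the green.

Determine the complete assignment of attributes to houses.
Solution:

House | Vehicle | Color | Sport | Food
--------------------------------------
  1   | van | red | golf | pizza
  2   | truck | blue | tennis | tacos
  3   | wagon | green | swimming | curry
  4   | coupe | purple | soccer | sushi
  5   | sedan | yellow | chess | pasta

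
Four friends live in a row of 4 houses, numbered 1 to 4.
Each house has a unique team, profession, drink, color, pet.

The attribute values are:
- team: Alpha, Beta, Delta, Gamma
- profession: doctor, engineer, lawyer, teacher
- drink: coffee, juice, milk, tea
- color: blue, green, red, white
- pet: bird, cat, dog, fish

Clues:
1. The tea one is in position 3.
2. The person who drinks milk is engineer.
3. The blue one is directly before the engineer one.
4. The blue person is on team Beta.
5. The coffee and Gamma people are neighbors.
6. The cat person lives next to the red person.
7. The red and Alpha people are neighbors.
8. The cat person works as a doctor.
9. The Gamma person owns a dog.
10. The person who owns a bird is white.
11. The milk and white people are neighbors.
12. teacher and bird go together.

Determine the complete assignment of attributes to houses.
Solution:

House | Team | Profession | Drink | Color | Pet
-----------------------------------------------
  1   | Beta | doctor | coffee | blue | cat
  2   | Gamma | engineer | milk | red | dog
  3   | Alpha | teacher | tea | white | bird
  4   | Delta | lawyer | juice | green | fish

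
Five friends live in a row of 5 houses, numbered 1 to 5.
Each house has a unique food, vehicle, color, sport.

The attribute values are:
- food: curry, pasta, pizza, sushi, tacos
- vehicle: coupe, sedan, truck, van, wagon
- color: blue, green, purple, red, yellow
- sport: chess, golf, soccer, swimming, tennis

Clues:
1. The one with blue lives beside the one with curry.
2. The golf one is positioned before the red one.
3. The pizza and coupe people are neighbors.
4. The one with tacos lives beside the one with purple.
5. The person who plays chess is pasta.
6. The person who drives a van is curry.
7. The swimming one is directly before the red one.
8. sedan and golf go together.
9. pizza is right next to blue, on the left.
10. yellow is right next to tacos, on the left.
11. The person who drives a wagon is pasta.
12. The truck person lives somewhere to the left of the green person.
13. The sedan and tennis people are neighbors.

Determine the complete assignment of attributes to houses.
Solution:

House | Food | Vehicle | Color | Sport
--------------------------------------
  1   | pizza | sedan | yellow | golf
  2   | tacos | coupe | blue | tennis
  3   | curry | van | purple | swimming
  4   | sushi | truck | red | soccer
  5   | pasta | wagon | green | chess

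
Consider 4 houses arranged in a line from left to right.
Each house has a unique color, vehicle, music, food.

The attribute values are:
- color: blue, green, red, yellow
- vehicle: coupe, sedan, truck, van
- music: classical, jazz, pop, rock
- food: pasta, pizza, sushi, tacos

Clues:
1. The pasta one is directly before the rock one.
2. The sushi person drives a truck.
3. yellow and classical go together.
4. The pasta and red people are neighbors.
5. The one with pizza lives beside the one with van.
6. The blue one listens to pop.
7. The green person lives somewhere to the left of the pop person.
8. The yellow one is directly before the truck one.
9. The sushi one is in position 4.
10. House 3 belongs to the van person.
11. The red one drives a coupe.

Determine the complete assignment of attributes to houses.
Solution:

House | Color | Vehicle | Music | Food
--------------------------------------
  1   | green | sedan | jazz | pasta
  2   | red | coupe | rock | pizza
  3   | yellow | van | classical | tacos
  4   | blue | truck | pop | sushi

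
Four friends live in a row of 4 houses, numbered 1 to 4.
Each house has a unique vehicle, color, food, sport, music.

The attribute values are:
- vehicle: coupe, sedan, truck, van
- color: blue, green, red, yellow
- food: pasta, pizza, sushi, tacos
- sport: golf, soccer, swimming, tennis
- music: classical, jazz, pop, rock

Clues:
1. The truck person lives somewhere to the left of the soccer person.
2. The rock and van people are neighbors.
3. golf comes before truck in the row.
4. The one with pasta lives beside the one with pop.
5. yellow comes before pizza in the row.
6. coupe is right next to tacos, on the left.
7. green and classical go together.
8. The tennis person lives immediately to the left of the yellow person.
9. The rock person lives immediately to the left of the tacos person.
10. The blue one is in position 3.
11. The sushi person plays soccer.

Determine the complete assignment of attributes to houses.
Solution:

House | Vehicle | Color | Food | Sport | Music
----------------------------------------------
  1   | coupe | red | pasta | tennis | rock
  2   | van | yellow | tacos | golf | pop
  3   | truck | blue | pizza | swimming | jazz
  4   | sedan | green | sushi | soccer | classical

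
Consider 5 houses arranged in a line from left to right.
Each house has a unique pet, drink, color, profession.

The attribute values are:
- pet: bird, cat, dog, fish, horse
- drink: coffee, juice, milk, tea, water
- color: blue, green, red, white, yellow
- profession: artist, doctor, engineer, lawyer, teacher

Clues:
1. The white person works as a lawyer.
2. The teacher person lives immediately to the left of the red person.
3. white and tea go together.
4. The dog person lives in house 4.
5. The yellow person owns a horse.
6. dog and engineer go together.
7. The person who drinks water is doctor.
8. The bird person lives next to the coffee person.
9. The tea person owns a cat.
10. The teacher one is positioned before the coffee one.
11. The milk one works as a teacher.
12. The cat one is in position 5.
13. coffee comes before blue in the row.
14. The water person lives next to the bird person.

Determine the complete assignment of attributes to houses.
Solution:

House | Pet | Drink | Color | Profession
----------------------------------------
  1   | horse | water | yellow | doctor
  2   | bird | milk | green | teacher
  3   | fish | coffee | red | artist
  4   | dog | juice | blue | engineer
  5   | cat | tea | white | lawyer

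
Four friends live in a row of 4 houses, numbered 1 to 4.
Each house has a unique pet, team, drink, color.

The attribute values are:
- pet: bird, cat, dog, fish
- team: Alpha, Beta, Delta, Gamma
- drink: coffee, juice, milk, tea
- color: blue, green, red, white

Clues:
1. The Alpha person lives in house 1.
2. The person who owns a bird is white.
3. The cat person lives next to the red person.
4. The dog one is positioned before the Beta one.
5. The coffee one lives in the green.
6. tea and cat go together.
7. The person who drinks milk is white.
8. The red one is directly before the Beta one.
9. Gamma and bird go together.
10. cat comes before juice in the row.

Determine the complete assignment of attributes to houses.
Solution:

House | Pet | Team | Drink | Color
----------------------------------
  1   | cat | Alpha | tea | blue
  2   | dog | Delta | juice | red
  3   | fish | Beta | coffee | green
  4   | bird | Gamma | milk | white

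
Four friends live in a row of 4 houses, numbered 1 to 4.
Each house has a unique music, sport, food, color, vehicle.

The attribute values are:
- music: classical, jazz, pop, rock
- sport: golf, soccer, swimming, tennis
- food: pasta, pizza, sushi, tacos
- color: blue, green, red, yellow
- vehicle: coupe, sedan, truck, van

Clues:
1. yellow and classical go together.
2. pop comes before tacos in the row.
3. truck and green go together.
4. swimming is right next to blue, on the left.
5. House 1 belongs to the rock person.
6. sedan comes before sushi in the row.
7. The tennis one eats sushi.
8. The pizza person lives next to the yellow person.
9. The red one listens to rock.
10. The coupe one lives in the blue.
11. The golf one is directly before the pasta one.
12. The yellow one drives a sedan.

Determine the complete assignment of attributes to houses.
Solution:

House | Music | Sport | Food | Color | Vehicle
----------------------------------------------
  1   | rock | golf | pizza | red | van
  2   | classical | swimming | pasta | yellow | sedan
  3   | pop | tennis | sushi | blue | coupe
  4   | jazz | soccer | tacos | green | truck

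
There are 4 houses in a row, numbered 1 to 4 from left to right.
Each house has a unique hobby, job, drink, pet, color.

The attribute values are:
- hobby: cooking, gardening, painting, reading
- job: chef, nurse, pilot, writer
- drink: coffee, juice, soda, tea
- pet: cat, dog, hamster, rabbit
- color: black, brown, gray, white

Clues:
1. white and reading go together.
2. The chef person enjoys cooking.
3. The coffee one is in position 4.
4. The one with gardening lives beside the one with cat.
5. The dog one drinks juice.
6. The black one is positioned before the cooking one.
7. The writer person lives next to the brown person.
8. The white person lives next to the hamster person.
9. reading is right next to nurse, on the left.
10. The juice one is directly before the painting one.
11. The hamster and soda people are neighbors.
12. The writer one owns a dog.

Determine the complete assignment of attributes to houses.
Solution:

House | Hobby | Job | Drink | Pet | Color
-----------------------------------------
  1   | reading | writer | juice | dog | white
  2   | painting | nurse | tea | hamster | brown
  3   | gardening | pilot | soda | rabbit | black
  4   | cooking | chef | coffee | cat | gray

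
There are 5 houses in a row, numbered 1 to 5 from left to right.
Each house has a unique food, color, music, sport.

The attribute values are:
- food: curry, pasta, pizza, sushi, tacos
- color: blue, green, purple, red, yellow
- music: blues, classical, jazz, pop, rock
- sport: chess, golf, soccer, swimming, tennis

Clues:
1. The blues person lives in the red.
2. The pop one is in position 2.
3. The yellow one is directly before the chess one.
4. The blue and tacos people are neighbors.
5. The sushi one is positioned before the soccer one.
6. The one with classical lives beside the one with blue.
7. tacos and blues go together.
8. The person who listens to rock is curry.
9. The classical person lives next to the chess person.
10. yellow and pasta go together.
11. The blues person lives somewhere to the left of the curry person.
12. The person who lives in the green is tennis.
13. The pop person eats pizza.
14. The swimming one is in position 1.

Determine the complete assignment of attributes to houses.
Solution:

House | Food | Color | Music | Sport
------------------------------------
  1   | pasta | yellow | classical | swimming
  2   | pizza | blue | pop | chess
  3   | tacos | red | blues | golf
  4   | sushi | green | jazz | tennis
  5   | curry | purple | rock | soccer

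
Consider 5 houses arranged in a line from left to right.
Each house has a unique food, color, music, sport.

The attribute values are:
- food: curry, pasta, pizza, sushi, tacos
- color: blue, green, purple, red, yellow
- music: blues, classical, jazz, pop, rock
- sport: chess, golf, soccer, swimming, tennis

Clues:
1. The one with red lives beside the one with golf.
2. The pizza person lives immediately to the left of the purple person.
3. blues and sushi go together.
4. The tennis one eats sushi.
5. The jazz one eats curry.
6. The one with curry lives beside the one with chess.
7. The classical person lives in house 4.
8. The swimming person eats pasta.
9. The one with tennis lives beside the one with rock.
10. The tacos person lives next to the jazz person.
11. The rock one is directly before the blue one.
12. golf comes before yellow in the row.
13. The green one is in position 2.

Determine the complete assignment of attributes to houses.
Solution:

House | Food | Color | Music | Sport
------------------------------------
  1   | sushi | red | blues | tennis
  2   | tacos | green | rock | golf
  3   | curry | blue | jazz | soccer
  4   | pizza | yellow | classical | chess
  5   | pasta | purple | pop | swimming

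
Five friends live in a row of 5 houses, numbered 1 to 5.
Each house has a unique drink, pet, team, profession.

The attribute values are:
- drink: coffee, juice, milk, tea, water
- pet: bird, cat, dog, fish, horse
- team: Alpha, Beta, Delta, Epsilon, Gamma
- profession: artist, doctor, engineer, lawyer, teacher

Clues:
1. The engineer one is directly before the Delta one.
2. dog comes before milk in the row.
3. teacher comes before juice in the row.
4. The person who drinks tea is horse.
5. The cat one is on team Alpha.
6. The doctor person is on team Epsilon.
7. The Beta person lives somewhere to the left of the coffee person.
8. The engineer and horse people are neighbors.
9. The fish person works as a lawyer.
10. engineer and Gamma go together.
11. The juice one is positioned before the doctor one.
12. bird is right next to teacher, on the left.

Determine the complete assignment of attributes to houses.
Solution:

House | Drink | Pet | Team | Profession
---------------------------------------
  1   | water | bird | Gamma | engineer
  2   | tea | horse | Delta | teacher
  3   | juice | fish | Beta | lawyer
  4   | coffee | dog | Epsilon | doctor
  5   | milk | cat | Alpha | artist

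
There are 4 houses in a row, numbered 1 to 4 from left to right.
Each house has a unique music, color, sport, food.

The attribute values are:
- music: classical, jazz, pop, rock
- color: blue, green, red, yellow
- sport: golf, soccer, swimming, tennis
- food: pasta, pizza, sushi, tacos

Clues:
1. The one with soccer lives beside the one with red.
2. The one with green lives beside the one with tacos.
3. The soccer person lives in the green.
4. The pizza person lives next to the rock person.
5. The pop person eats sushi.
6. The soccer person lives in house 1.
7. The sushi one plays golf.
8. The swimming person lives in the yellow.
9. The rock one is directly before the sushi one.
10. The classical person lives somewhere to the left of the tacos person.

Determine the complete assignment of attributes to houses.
Solution:

House | Music | Color | Sport | Food
------------------------------------
  1   | classical | green | soccer | pizza
  2   | rock | red | tennis | tacos
  3   | pop | blue | golf | sushi
  4   | jazz | yellow | swimming | pasta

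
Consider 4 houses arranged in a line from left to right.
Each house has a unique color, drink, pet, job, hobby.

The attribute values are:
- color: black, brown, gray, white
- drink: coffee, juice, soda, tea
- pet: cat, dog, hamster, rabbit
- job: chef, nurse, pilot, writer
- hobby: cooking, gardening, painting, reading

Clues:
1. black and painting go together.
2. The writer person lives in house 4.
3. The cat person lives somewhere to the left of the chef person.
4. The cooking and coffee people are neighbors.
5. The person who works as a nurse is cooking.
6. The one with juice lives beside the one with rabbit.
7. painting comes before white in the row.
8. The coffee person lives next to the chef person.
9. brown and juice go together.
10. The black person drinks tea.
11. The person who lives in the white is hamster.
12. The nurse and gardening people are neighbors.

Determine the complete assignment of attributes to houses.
Solution:

House | Color | Drink | Pet | Job | Hobby
-----------------------------------------
  1   | brown | juice | cat | nurse | cooking
  2   | gray | coffee | rabbit | pilot | gardening
  3   | black | tea | dog | chef | painting
  4   | white | soda | hamster | writer | reading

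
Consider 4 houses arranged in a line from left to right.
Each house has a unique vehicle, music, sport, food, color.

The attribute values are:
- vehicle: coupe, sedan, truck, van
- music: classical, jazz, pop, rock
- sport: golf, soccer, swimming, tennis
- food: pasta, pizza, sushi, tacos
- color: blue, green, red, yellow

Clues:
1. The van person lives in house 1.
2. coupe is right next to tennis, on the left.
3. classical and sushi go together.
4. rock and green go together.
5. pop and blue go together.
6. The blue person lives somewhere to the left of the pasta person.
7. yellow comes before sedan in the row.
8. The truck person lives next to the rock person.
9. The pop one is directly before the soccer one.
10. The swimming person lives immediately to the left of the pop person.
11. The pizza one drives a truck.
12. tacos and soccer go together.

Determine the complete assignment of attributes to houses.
Solution:

House | Vehicle | Music | Sport | Food | Color
----------------------------------------------
  1   | van | classical | swimming | sushi | yellow
  2   | truck | pop | golf | pizza | blue
  3   | coupe | rock | soccer | tacos | green
  4   | sedan | jazz | tennis | pasta | red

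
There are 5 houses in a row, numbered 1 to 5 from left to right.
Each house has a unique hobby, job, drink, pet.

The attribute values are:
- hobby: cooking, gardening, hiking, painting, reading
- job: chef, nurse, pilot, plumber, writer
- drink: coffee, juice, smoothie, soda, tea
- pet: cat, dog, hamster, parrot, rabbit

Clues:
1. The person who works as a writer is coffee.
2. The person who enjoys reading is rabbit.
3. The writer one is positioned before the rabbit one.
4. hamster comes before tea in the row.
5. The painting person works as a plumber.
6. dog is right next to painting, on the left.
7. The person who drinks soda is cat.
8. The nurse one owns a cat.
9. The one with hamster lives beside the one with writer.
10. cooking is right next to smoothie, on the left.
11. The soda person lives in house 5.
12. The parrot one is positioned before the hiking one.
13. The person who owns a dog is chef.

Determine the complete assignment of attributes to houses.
Solution:

House | Hobby | Job | Drink | Pet
---------------------------------
  1   | cooking | chef | juice | dog
  2   | painting | plumber | smoothie | hamster
  3   | gardening | writer | coffee | parrot
  4   | reading | pilot | tea | rabbit
  5   | hiking | nurse | soda | cat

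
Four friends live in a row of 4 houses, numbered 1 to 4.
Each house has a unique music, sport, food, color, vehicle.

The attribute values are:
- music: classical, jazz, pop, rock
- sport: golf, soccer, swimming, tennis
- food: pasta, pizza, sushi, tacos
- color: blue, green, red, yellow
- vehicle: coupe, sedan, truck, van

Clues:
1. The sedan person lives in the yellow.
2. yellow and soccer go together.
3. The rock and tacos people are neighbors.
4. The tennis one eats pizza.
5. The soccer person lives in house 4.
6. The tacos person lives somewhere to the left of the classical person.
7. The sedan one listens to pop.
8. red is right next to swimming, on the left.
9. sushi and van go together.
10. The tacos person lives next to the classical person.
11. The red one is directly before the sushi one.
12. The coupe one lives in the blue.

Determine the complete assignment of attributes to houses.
Solution:

House | Music | Sport | Food | Color | Vehicle
----------------------------------------------
  1   | rock | tennis | pizza | blue | coupe
  2   | jazz | golf | tacos | red | truck
  3   | classical | swimming | sushi | green | van
  4   | pop | soccer | pasta | yellow | sedan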